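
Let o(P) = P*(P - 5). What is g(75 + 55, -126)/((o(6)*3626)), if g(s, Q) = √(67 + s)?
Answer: √197/21756 ≈ 0.00064514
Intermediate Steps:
o(P) = P*(-5 + P)
g(75 + 55, -126)/((o(6)*3626)) = √(67 + (75 + 55))/(((6*(-5 + 6))*3626)) = √(67 + 130)/(((6*1)*3626)) = √197/((6*3626)) = √197/21756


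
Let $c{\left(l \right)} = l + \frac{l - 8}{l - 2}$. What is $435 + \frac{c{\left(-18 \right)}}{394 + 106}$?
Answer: $\frac{2174833}{5000} \approx 434.97$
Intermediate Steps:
$c{\left(l \right)} = l + \frac{-8 + l}{-2 + l}$
$435 + \frac{c{\left(-18 \right)}}{394 + 106} = 435 + \frac{\frac{1}{-2 - 18} \left(-8 + \left(-18\right)^{2} - -18\right)}{394 + 106} = 435 + \frac{\frac{1}{-20} \left(-8 + 324 + 18\right)}{500} = 435 + \frac{\left(- \frac{1}{20}\right) 334}{500} = 435 + \frac{1}{500} \left(- \frac{167}{10}\right) = 435 - \frac{167}{5000} = \frac{2174833}{5000}$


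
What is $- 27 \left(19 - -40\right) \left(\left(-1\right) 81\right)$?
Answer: $129033$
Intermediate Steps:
$- 27 \left(19 - -40\right) \left(\left(-1\right) 81\right) = - 27 \left(19 + 40\right) \left(-81\right) = \left(-27\right) 59 \left(-81\right) = \left(-1593\right) \left(-81\right) = 129033$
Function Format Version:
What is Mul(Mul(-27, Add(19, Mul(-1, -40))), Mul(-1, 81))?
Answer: 129033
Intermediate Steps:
Mul(Mul(-27, Add(19, Mul(-1, -40))), Mul(-1, 81)) = Mul(Mul(-27, Add(19, 40)), -81) = Mul(Mul(-27, 59), -81) = Mul(-1593, -81) = 129033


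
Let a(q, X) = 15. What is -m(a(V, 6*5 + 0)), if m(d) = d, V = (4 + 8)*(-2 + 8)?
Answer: -15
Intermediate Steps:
V = 72 (V = 12*6 = 72)
-m(a(V, 6*5 + 0)) = -1*15 = -15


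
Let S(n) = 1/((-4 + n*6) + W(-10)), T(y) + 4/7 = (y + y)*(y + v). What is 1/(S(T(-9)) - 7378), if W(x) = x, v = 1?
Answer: -5926/43722021 ≈ -0.00013554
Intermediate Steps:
T(y) = -4/7 + 2*y*(1 + y) (T(y) = -4/7 + (y + y)*(y + 1) = -4/7 + (2*y)*(1 + y) = -4/7 + 2*y*(1 + y))
S(n) = 1/(-14 + 6*n) (S(n) = 1/((-4 + n*6) - 10) = 1/((-4 + 6*n) - 10) = 1/(-14 + 6*n))
1/(S(T(-9)) - 7378) = 1/(1/(2*(-7 + 3*(-4/7 + 2*(-9) + 2*(-9)²))) - 7378) = 1/(1/(2*(-7 + 3*(-4/7 - 18 + 2*81))) - 7378) = 1/(1/(2*(-7 + 3*(-4/7 - 18 + 162))) - 7378) = 1/(1/(2*(-7 + 3*(1004/7))) - 7378) = 1/(1/(2*(-7 + 3012/7)) - 7378) = 1/(1/(2*(2963/7)) - 7378) = 1/((½)*(7/2963) - 7378) = 1/(7/5926 - 7378) = 1/(-43722021/5926) = -5926/43722021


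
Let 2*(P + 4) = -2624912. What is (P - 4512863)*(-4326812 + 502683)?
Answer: 22276786618667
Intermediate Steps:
P = -1312460 (P = -4 + (1/2)*(-2624912) = -4 - 1312456 = -1312460)
(P - 4512863)*(-4326812 + 502683) = (-1312460 - 4512863)*(-4326812 + 502683) = -5825323*(-3824129) = 22276786618667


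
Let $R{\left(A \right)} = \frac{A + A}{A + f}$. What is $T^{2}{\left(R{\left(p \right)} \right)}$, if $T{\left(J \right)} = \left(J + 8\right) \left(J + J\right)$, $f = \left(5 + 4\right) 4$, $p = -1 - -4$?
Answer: $\frac{179776}{28561} \approx 6.2945$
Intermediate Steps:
$p = 3$ ($p = -1 + 4 = 3$)
$f = 36$ ($f = 9 \cdot 4 = 36$)
$R{\left(A \right)} = \frac{2 A}{36 + A}$ ($R{\left(A \right)} = \frac{A + A}{A + 36} = \frac{2 A}{36 + A}$)
$T{\left(J \right)} = 2 J \left(8 + J\right)$ ($T{\left(J \right)} = \left(8 + J\right) 2 J = 2 J \left(8 + J\right)$)
$T^{2}{\left(R{\left(p \right)} \right)} = \left(2 \cdot 2 \cdot 3 \frac{1}{36 + 3} \left(8 + 2 \cdot 3 \frac{1}{36 + 3}\right)\right)^{2} = \left(2 \cdot 2 \cdot 3 \cdot \frac{1}{39} \left(8 + 2 \cdot 3 \cdot \frac{1}{39}\right)\right)^{2} = \left(2 \cdot \frac{2}{13} \left(8 + \frac{2}{13}\right)\right)^{2} = \left(2 \cdot \frac{2}{13} \cdot \frac{106}{13}\right)^{2} = \left(\frac{424}{169}\right)^{2} = \frac{179776}{28561}$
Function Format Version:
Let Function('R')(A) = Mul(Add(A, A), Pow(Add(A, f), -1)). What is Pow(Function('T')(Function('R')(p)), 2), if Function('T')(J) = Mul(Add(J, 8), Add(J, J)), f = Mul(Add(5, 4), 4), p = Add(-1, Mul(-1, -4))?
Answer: Rational(179776, 28561) ≈ 6.2945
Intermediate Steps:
p = 3 (p = Add(-1, 4) = 3)
f = 36 (f = Mul(9, 4) = 36)
Function('R')(A) = Mul(2, A, Pow(Add(36, A), -1)) (Function('R')(A) = Mul(Add(A, A), Pow(Add(A, 36), -1)) = Mul(Mul(2, A), Pow(Add(36, A), -1)) = Mul(2, A, Pow(Add(36, A), -1)))
Function('T')(J) = Mul(2, J, Add(8, J)) (Function('T')(J) = Mul(Add(8, J), Mul(2, J)) = Mul(2, J, Add(8, J)))
Pow(Function('T')(Function('R')(p)), 2) = Pow(Mul(2, Mul(2, 3, Pow(Add(36, 3), -1)), Add(8, Mul(2, 3, Pow(Add(36, 3), -1)))), 2) = Pow(Mul(2, Mul(2, 3, Pow(39, -1)), Add(8, Mul(2, 3, Pow(39, -1)))), 2) = Pow(Mul(2, Mul(2, 3, Rational(1, 39)), Add(8, Mul(2, 3, Rational(1, 39)))), 2) = Pow(Mul(2, Rational(2, 13), Add(8, Rational(2, 13))), 2) = Pow(Mul(2, Rational(2, 13), Rational(106, 13)), 2) = Pow(Rational(424, 169), 2) = Rational(179776, 28561)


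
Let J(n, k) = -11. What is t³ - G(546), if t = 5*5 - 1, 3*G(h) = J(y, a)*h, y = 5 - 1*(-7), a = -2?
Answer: 15826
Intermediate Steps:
y = 12 (y = 5 + 7 = 12)
G(h) = -11*h/3 (G(h) = (-11*h)/3 = -11*h/3)
t = 24 (t = 25 - 1 = 24)
t³ - G(546) = 24³ - (-11)*546/3 = 13824 - 1*(-2002) = 13824 + 2002 = 15826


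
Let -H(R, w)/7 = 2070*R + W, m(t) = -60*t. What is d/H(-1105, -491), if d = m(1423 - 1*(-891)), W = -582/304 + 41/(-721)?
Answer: -2173679040/250675477243 ≈ -0.0086713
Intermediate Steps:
W = -216043/109592 (W = -582*1/304 + 41*(-1/721) = -291/152 - 41/721 = -216043/109592 ≈ -1.9713)
H(R, w) = 216043/15656 - 14490*R (H(R, w) = -7*(2070*R - 216043/109592) = -7*(-216043/109592 + 2070*R) = 216043/15656 - 14490*R)
d = -138840 (d = -60*(1423 - 1*(-891)) = -60*(1423 + 891) = -60*2314 = -138840)
d/H(-1105, -491) = -138840/(216043/15656 - 14490*(-1105)) = -138840/(216043/15656 + 16011450) = -138840/250675477243/15656 = -138840*15656/250675477243 = -2173679040/250675477243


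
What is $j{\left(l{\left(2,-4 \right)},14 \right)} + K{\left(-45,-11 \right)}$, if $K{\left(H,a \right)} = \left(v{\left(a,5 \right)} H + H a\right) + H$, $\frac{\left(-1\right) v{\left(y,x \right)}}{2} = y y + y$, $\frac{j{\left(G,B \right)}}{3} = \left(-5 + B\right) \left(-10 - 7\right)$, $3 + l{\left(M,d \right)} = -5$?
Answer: $9891$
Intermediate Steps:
$l{\left(M,d \right)} = -8$ ($l{\left(M,d \right)} = -3 - 5 = -8$)
$j{\left(G,B \right)} = 255 - 51 B$ ($j{\left(G,B \right)} = 3 \left(-5 + B\right) \left(-10 - 7\right) = 3 \left(-5 + B\right) \left(-17\right) = 3 \left(85 - 17 B\right) = 255 - 51 B$)
$v{\left(y,x \right)} = - 2 y - 2 y^{2}$ ($v{\left(y,x \right)} = - 2 \left(y y + y\right) = - 2 \left(y^{2} + y\right) = - 2 \left(y + y^{2}\right) = - 2 y - 2 y^{2}$)
$K{\left(H,a \right)} = H + H a - 2 H a \left(1 + a\right)$ ($K{\left(H,a \right)} = \left(- 2 a \left(1 + a\right) H + H a\right) + H = \left(- 2 H a \left(1 + a\right) + H a\right) + H = \left(H a - 2 H a \left(1 + a\right)\right) + H = H + H a - 2 H a \left(1 + a\right)$)
$j{\left(l{\left(2,-4 \right)},14 \right)} + K{\left(-45,-11 \right)} = \left(255 - 714\right) - 45 \left(1 - -11 - 2 \left(-11\right)^{2}\right) = \left(255 - 714\right) - 45 \left(1 + 11 - 242\right) = -459 - 45 \left(1 + 11 - 242\right) = -459 - -10350 = -459 + 10350 = 9891$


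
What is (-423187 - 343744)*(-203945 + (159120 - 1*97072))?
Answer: 108825208107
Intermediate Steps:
(-423187 - 343744)*(-203945 + (159120 - 1*97072)) = -766931*(-203945 + (159120 - 97072)) = -766931*(-203945 + 62048) = -766931*(-141897) = 108825208107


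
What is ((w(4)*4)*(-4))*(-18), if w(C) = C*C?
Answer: 4608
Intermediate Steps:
w(C) = C²
((w(4)*4)*(-4))*(-18) = ((4²*4)*(-4))*(-18) = ((16*4)*(-4))*(-18) = (64*(-4))*(-18) = -256*(-18) = 4608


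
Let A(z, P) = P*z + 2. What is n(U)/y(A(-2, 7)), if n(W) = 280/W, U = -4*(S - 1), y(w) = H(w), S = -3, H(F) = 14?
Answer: 5/4 ≈ 1.2500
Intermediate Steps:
A(z, P) = 2 + P*z
y(w) = 14
U = 16 (U = -4*(-3 - 1) = -4*(-4) = 16)
n(U)/y(A(-2, 7)) = (280/16)/14 = (280*(1/16))*(1/14) = (35/2)*(1/14) = 5/4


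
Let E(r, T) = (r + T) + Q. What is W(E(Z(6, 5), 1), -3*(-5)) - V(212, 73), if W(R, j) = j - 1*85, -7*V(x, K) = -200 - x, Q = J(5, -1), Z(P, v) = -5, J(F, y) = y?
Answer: -902/7 ≈ -128.86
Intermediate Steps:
Q = -1
E(r, T) = -1 + T + r (E(r, T) = (r + T) - 1 = (T + r) - 1 = -1 + T + r)
V(x, K) = 200/7 + x/7 (V(x, K) = -(-200 - x)/7 = 200/7 + x/7)
W(R, j) = -85 + j (W(R, j) = j - 85 = -85 + j)
W(E(Z(6, 5), 1), -3*(-5)) - V(212, 73) = (-85 - 3*(-5)) - (200/7 + (⅐)*212) = (-85 + 15) - (200/7 + 212/7) = -70 - 1*412/7 = -70 - 412/7 = -902/7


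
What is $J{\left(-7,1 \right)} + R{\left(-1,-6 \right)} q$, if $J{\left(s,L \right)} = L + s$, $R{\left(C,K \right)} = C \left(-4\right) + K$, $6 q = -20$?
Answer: $\frac{2}{3} \approx 0.66667$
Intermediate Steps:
$q = - \frac{10}{3}$ ($q = \frac{1}{6} \left(-20\right) = - \frac{10}{3} \approx -3.3333$)
$R{\left(C,K \right)} = K - 4 C$ ($R{\left(C,K \right)} = - 4 C + K = K - 4 C$)
$J{\left(-7,1 \right)} + R{\left(-1,-6 \right)} q = \left(1 - 7\right) + \left(-6 - -4\right) \left(- \frac{10}{3}\right) = -6 + \left(-6 + 4\right) \left(- \frac{10}{3}\right) = -6 - - \frac{20}{3} = -6 + \frac{20}{3} = \frac{2}{3}$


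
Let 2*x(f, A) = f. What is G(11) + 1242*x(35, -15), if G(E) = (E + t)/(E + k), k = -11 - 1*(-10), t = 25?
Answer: 108693/5 ≈ 21739.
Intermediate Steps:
x(f, A) = f/2
k = -1 (k = -11 + 10 = -1)
G(E) = (25 + E)/(-1 + E) (G(E) = (E + 25)/(E - 1) = (25 + E)/(-1 + E))
G(11) + 1242*x(35, -15) = (25 + 11)/(-1 + 11) + 1242*((1/2)*35) = 36/10 + 1242*(35/2) = (1/10)*36 + 21735 = 18/5 + 21735 = 108693/5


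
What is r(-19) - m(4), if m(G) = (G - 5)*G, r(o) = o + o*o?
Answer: 346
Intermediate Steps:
r(o) = o + o²
m(G) = G*(-5 + G) (m(G) = (-5 + G)*G = G*(-5 + G))
r(-19) - m(4) = -19*(1 - 19) - 4*(-5 + 4) = -19*(-18) - 4*(-1) = 342 - 1*(-4) = 342 + 4 = 346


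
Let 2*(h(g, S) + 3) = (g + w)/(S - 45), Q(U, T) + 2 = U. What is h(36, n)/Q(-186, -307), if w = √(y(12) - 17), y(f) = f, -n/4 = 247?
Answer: 3117/194204 + I*√5/388408 ≈ 0.01605 + 5.757e-6*I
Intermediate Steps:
n = -988 (n = -4*247 = -988)
Q(U, T) = -2 + U
w = I*√5 (w = √(12 - 17) = √(-5) = I*√5 ≈ 2.2361*I)
h(g, S) = -3 + (g + I*√5)/(2*(-45 + S)) (h(g, S) = -3 + ((g + I*√5)/(S - 45))/2 = -3 + ((g + I*√5)/(-45 + S))/2 = -3 + (g + I*√5)/(2*(-45 + S)))
h(36, n)/Q(-186, -307) = ((270 + 36 - 6*(-988) + I*√5)/(2*(-45 - 988)))/(-2 - 186) = ((½)*(270 + 36 + 5928 + I*√5)/(-1033))/(-188) = ((½)*(-1/1033)*(6234 + I*√5))*(-1/188) = (-3117/1033 - I*√5/2066)*(-1/188) = 3117/194204 + I*√5/388408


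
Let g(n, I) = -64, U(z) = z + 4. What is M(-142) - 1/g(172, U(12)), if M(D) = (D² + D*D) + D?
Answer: 2571905/64 ≈ 40186.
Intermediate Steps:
U(z) = 4 + z
M(D) = D + 2*D² (M(D) = (D² + D²) + D = 2*D² + D = D + 2*D²)
M(-142) - 1/g(172, U(12)) = -142*(1 + 2*(-142)) - 1/(-64) = -142*(1 - 284) - 1*(-1/64) = -142*(-283) + 1/64 = 40186 + 1/64 = 2571905/64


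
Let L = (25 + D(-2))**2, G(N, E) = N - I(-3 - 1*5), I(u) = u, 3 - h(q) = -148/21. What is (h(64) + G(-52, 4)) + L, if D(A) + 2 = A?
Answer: 8548/21 ≈ 407.05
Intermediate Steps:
D(A) = -2 + A
h(q) = 211/21 (h(q) = 3 - (-148)/21 = 3 - 1*(-148/21) = 3 + 148/21 = 211/21)
G(N, E) = 8 + N (G(N, E) = N - (-3 - 1*5) = N - (-3 - 5) = N - 1*(-8) = N + 8 = 8 + N)
L = 441 (L = (25 + (-2 - 2))**2 = (25 - 4)**2 = 21**2 = 441)
(h(64) + G(-52, 4)) + L = (211/21 + (8 - 52)) + 441 = (211/21 - 44) + 441 = -713/21 + 441 = 8548/21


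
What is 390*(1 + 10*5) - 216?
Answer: 19674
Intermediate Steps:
390*(1 + 10*5) - 216 = 390*(1 + 50) - 216 = 390*51 - 216 = 19890 - 216 = 19674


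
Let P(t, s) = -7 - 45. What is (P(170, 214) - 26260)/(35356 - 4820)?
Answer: -299/347 ≈ -0.86167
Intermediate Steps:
P(t, s) = -52
(P(170, 214) - 26260)/(35356 - 4820) = (-52 - 26260)/(35356 - 4820) = -26312/30536 = -26312*1/30536 = -299/347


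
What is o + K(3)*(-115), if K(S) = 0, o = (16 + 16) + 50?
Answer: 82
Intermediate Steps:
o = 82 (o = 32 + 50 = 82)
o + K(3)*(-115) = 82 + 0*(-115) = 82 + 0 = 82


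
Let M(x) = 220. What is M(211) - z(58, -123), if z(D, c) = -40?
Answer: 260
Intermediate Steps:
M(211) - z(58, -123) = 220 - 1*(-40) = 220 + 40 = 260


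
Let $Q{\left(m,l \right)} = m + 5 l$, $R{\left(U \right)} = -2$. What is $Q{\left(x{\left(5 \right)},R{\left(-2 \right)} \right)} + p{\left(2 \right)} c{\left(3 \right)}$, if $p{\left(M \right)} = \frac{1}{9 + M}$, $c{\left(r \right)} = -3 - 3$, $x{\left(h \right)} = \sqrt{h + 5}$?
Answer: $- \frac{116}{11} + \sqrt{10} \approx -7.3832$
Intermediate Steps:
$x{\left(h \right)} = \sqrt{5 + h}$
$c{\left(r \right)} = -6$ ($c{\left(r \right)} = -3 - 3 = -6$)
$Q{\left(x{\left(5 \right)},R{\left(-2 \right)} \right)} + p{\left(2 \right)} c{\left(3 \right)} = \left(\sqrt{5 + 5} + 5 \left(-2\right)\right) + \frac{1}{9 + 2} \left(-6\right) = \left(\sqrt{10} - 10\right) + \frac{1}{11} \left(-6\right) = \left(-10 + \sqrt{10}\right) + \frac{1}{11} \left(-6\right) = \left(-10 + \sqrt{10}\right) - \frac{6}{11} = - \frac{116}{11} + \sqrt{10}$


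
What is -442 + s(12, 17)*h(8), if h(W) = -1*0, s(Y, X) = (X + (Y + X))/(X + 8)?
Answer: -442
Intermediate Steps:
s(Y, X) = (Y + 2*X)/(8 + X) (s(Y, X) = (X + (X + Y))/(8 + X) = (Y + 2*X)/(8 + X))
h(W) = 0
-442 + s(12, 17)*h(8) = -442 + ((12 + 2*17)/(8 + 17))*0 = -442 + ((12 + 34)/25)*0 = -442 + ((1/25)*46)*0 = -442 + (46/25)*0 = -442 + 0 = -442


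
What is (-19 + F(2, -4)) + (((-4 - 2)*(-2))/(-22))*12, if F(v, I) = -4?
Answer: -325/11 ≈ -29.545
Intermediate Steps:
(-19 + F(2, -4)) + (((-4 - 2)*(-2))/(-22))*12 = (-19 - 4) + (((-4 - 2)*(-2))/(-22))*12 = -23 + (-6*(-2)*(-1/22))*12 = -23 + (12*(-1/22))*12 = -23 - 6/11*12 = -23 - 72/11 = -325/11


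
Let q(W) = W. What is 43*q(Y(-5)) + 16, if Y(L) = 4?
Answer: 188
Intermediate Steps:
43*q(Y(-5)) + 16 = 43*4 + 16 = 172 + 16 = 188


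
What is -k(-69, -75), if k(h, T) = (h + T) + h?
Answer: 213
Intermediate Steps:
k(h, T) = T + 2*h (k(h, T) = (T + h) + h = T + 2*h)
-k(-69, -75) = -(-75 + 2*(-69)) = -(-75 - 138) = -1*(-213) = 213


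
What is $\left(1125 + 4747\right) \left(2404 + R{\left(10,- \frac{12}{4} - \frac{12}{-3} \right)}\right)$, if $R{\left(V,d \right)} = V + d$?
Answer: $14180880$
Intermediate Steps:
$\left(1125 + 4747\right) \left(2404 + R{\left(10,- \frac{12}{4} - \frac{12}{-3} \right)}\right) = \left(1125 + 4747\right) \left(2404 + \left(10 - \left(-4 + 3\right)\right)\right) = 5872 \left(2404 + \left(10 - -1\right)\right) = 5872 \left(2404 + \left(10 + \left(-3 + 4\right)\right)\right) = 5872 \left(2404 + \left(10 + 1\right)\right) = 5872 \left(2404 + 11\right) = 5872 \cdot 2415 = 14180880$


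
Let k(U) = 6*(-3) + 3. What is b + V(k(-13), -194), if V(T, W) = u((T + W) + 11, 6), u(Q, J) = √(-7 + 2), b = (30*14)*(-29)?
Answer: -12180 + I*√5 ≈ -12180.0 + 2.2361*I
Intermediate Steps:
b = -12180 (b = 420*(-29) = -12180)
k(U) = -15 (k(U) = -18 + 3 = -15)
u(Q, J) = I*√5 (u(Q, J) = √(-5) = I*√5)
V(T, W) = I*√5
b + V(k(-13), -194) = -12180 + I*√5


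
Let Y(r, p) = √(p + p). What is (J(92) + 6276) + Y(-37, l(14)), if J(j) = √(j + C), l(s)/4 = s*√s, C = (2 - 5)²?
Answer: 6276 + √101 + 4*2^(¼)*7^(¾) ≈ 6306.5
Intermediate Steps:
C = 9 (C = (-3)² = 9)
l(s) = 4*s^(3/2) (l(s) = 4*(s*√s) = 4*s^(3/2))
Y(r, p) = √2*√p (Y(r, p) = √(2*p) = √2*√p)
J(j) = √(9 + j) (J(j) = √(j + 9) = √(9 + j))
(J(92) + 6276) + Y(-37, l(14)) = (√(9 + 92) + 6276) + √2*√(4*14^(3/2)) = (√101 + 6276) + √2*√(4*(14*√14)) = (6276 + √101) + √2*√(56*√14) = (6276 + √101) + √2*(2*√2*2^(¼)*7^(¾)) = (6276 + √101) + 4*2^(¼)*7^(¾) = 6276 + √101 + 4*2^(¼)*7^(¾)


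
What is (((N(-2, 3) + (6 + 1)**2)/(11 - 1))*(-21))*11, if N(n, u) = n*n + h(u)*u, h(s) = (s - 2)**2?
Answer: -6468/5 ≈ -1293.6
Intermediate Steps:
h(s) = (-2 + s)**2
N(n, u) = n**2 + u*(-2 + u)**2 (N(n, u) = n*n + (-2 + u)**2*u = n**2 + u*(-2 + u)**2)
(((N(-2, 3) + (6 + 1)**2)/(11 - 1))*(-21))*11 = (((((-2)**2 + 3*(-2 + 3)**2) + (6 + 1)**2)/(11 - 1))*(-21))*11 = ((((4 + 3*1**2) + 7**2)/10)*(-21))*11 = ((((4 + 3*1) + 49)*(1/10))*(-21))*11 = ((((4 + 3) + 49)*(1/10))*(-21))*11 = (((7 + 49)*(1/10))*(-21))*11 = ((56*(1/10))*(-21))*11 = ((28/5)*(-21))*11 = -588/5*11 = -6468/5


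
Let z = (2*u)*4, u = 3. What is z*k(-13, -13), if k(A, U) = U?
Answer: -312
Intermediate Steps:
z = 24 (z = (2*3)*4 = 6*4 = 24)
z*k(-13, -13) = 24*(-13) = -312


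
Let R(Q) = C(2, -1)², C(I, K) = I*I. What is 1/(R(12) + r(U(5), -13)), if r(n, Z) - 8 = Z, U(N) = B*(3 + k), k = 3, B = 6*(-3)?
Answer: 1/11 ≈ 0.090909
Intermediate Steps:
B = -18
C(I, K) = I²
U(N) = -108 (U(N) = -18*(3 + 3) = -18*6 = -108)
r(n, Z) = 8 + Z
R(Q) = 16 (R(Q) = (2²)² = 4² = 16)
1/(R(12) + r(U(5), -13)) = 1/(16 + (8 - 13)) = 1/(16 - 5) = 1/11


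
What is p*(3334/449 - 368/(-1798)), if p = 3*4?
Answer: 36958584/403651 ≈ 91.561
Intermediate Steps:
p = 12
p*(3334/449 - 368/(-1798)) = 12*(3334/449 - 368/(-1798)) = 12*(3334*(1/449) - 368*(-1/1798)) = 12*(3334/449 + 184/899) = 12*(3079882/403651) = 36958584/403651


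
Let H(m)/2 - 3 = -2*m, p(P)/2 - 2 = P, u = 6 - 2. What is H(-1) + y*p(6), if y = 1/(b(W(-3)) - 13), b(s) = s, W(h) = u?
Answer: 74/9 ≈ 8.2222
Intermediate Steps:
u = 4
p(P) = 4 + 2*P
W(h) = 4
y = -⅑ (y = 1/(4 - 13) = 1/(-9) = -⅑ ≈ -0.11111)
H(m) = 6 - 4*m (H(m) = 6 + 2*(-2*m) = 6 - 4*m)
H(-1) + y*p(6) = (6 - 4*(-1)) - (4 + 2*6)/9 = (6 + 4) - (4 + 12)/9 = 10 - ⅑*16 = 10 - 16/9 = 74/9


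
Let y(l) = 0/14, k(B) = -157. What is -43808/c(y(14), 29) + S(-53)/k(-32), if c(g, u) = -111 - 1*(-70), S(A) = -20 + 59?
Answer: 6876257/6437 ≈ 1068.2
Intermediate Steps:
S(A) = 39
y(l) = 0 (y(l) = 0*(1/14) = 0)
c(g, u) = -41 (c(g, u) = -111 + 70 = -41)
-43808/c(y(14), 29) + S(-53)/k(-32) = -43808/(-41) + 39/(-157) = -43808*(-1/41) + 39*(-1/157) = 43808/41 - 39/157 = 6876257/6437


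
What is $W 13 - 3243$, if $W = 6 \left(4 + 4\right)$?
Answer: $-2619$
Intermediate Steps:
$W = 48$ ($W = 6 \cdot 8 = 48$)
$W 13 - 3243 = 48 \cdot 13 - 3243 = 624 - 3243 = -2619$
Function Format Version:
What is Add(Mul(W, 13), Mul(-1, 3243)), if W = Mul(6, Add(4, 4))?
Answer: -2619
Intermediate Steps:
W = 48 (W = Mul(6, 8) = 48)
Add(Mul(W, 13), Mul(-1, 3243)) = Add(Mul(48, 13), Mul(-1, 3243)) = Add(624, -3243) = -2619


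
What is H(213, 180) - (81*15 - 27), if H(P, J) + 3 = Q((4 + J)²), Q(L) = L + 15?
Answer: 32680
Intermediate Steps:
Q(L) = 15 + L
H(P, J) = 12 + (4 + J)² (H(P, J) = -3 + (15 + (4 + J)²) = 12 + (4 + J)²)
H(213, 180) - (81*15 - 27) = (12 + (4 + 180)²) - (81*15 - 27) = (12 + 184²) - (1215 - 27) = (12 + 33856) - 1*1188 = 33868 - 1188 = 32680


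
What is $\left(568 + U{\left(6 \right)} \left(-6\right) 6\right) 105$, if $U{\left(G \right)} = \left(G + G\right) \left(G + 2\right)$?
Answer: $-303240$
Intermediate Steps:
$U{\left(G \right)} = 2 G \left(2 + G\right)$
$\left(568 + U{\left(6 \right)} \left(-6\right) 6\right) 105 = \left(568 + 2 \cdot 6 \left(2 + 6\right) \left(-6\right) 6\right) 105 = \left(568 + 2 \cdot 6 \cdot 8 \left(-6\right) 6\right) 105 = \left(568 + 96 \left(-6\right) 6\right) 105 = \left(568 - 3456\right) 105 = \left(-2888\right) 105 = -303240$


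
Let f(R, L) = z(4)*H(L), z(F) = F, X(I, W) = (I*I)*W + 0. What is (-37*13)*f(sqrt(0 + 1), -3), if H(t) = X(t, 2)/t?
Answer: 11544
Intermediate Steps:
X(I, W) = W*I**2 (X(I, W) = I**2*W + 0 = W*I**2 + 0 = W*I**2)
H(t) = 2*t (H(t) = (2*t**2)/t = 2*t)
f(R, L) = 8*L (f(R, L) = 4*(2*L) = 8*L)
(-37*13)*f(sqrt(0 + 1), -3) = (-37*13)*(8*(-3)) = -481*(-24) = 11544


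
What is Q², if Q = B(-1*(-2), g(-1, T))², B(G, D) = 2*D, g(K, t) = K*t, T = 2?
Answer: 256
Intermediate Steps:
Q = 16 (Q = (2*(-1*2))² = (2*(-2))² = (-4)² = 16)
Q² = 16² = 256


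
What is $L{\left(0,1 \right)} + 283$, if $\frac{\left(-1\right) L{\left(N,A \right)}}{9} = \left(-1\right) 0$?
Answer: $283$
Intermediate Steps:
$L{\left(N,A \right)} = 0$ ($L{\left(N,A \right)} = - 9 \left(\left(-1\right) 0\right) = \left(-9\right) 0 = 0$)
$L{\left(0,1 \right)} + 283 = 0 + 283 = 283$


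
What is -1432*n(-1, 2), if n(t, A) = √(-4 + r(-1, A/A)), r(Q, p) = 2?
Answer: -1432*I*√2 ≈ -2025.2*I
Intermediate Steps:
n(t, A) = I*√2 (n(t, A) = √(-4 + 2) = √(-2) = I*√2)
-1432*n(-1, 2) = -1432*I*√2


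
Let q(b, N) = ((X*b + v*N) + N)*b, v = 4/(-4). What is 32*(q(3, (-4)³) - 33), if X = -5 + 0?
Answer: -2496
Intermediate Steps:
X = -5
v = -1 (v = 4*(-¼) = -1)
q(b, N) = -5*b² (q(b, N) = ((-5*b - N) + N)*b = ((-N - 5*b) + N)*b = (-5*b)*b = -5*b²)
32*(q(3, (-4)³) - 33) = 32*(-5*3² - 33) = 32*(-5*9 - 33) = 32*(-45 - 33) = 32*(-78) = -2496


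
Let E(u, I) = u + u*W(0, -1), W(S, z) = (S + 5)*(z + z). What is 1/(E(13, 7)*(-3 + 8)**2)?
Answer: -1/2925 ≈ -0.00034188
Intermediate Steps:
W(S, z) = 2*z*(5 + S) (W(S, z) = (5 + S)*(2*z) = 2*z*(5 + S))
E(u, I) = -9*u (E(u, I) = u + u*(2*(-1)*(5 + 0)) = u + u*(2*(-1)*5) = u + u*(-10) = u - 10*u = -9*u)
1/(E(13, 7)*(-3 + 8)**2) = 1/((-9*13)*(-3 + 8)**2) = 1/(-117*5**2) = 1/(-117*25) = 1/(-2925) = -1/2925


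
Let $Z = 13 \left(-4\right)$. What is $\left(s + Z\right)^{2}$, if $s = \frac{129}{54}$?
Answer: $\frac{797449}{324} \approx 2461.3$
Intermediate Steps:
$s = \frac{43}{18}$ ($s = 129 \cdot \frac{1}{54} = \frac{43}{18} \approx 2.3889$)
$Z = -52$
$\left(s + Z\right)^{2} = \left(\frac{43}{18} - 52\right)^{2} = \left(- \frac{893}{18}\right)^{2} = \frac{797449}{324}$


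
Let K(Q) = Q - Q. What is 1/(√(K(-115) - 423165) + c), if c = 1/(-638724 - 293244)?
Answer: -931968/367546034447400961 - 868564353024*I*√423165/367546034447400961 ≈ -2.5356e-12 - 0.0015373*I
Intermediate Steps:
K(Q) = 0
c = -1/931968 (c = 1/(-931968) = -1/931968 ≈ -1.0730e-6)
1/(√(K(-115) - 423165) + c) = 1/(√(0 - 423165) - 1/931968) = 1/(√(-423165) - 1/931968) = 1/(I*√423165 - 1/931968) = 1/(-1/931968 + I*√423165)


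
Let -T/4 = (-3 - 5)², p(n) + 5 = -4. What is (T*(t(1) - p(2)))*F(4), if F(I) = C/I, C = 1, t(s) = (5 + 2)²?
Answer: -3712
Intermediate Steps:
p(n) = -9 (p(n) = -5 - 4 = -9)
T = -256 (T = -4*(-3 - 5)² = -4*(-8)² = -4*64 = -256)
t(s) = 49 (t(s) = 7² = 49)
F(I) = 1/I
(T*(t(1) - p(2)))*F(4) = -256*(49 - 1*(-9))/4 = -256*(49 + 9)*(¼) = -256*58*(¼) = -14848*¼ = -3712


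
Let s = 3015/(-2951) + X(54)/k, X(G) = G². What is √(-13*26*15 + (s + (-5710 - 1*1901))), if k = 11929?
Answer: 3*I*√1746160288332911958/35202479 ≈ 112.61*I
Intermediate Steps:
s = -27360819/35202479 (s = 3015/(-2951) + 54²/11929 = 3015*(-1/2951) + 2916*(1/11929) = -3015/2951 + 2916/11929 = -27360819/35202479 ≈ -0.77724)
√(-13*26*15 + (s + (-5710 - 1*1901))) = √(-13*26*15 + (-27360819/35202479 + (-5710 - 1*1901))) = √(-338*15 + (-27360819/35202479 + (-5710 - 1901))) = √(-5070 + (-27360819/35202479 - 7611)) = √(-5070 - 267953428488/35202479) = √(-446429997018/35202479) = 3*I*√1746160288332911958/35202479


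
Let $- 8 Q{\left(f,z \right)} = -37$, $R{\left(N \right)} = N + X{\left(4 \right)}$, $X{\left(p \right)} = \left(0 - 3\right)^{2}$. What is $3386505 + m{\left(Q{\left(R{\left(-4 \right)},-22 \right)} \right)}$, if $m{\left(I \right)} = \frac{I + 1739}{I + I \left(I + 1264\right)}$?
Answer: $\frac{34396734301}{10157} \approx 3.3865 \cdot 10^{6}$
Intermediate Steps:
$X{\left(p \right)} = 9$ ($X{\left(p \right)} = \left(-3\right)^{2} = 9$)
$R{\left(N \right)} = 9 + N$ ($R{\left(N \right)} = N + 9 = 9 + N$)
$Q{\left(f,z \right)} = \frac{37}{8}$ ($Q{\left(f,z \right)} = \left(- \frac{1}{8}\right) \left(-37\right) = \frac{37}{8}$)
$m{\left(I \right)} = \frac{1739 + I}{I + I \left(1264 + I\right)}$
$3386505 + m{\left(Q{\left(R{\left(-4 \right)},-22 \right)} \right)} = 3386505 + \frac{1739 + \frac{37}{8}}{\frac{37}{8} \left(1265 + \frac{37}{8}\right)} = 3386505 + \frac{8}{37} \frac{1}{\frac{10157}{8}} \cdot \frac{13949}{8} = 3386505 + \frac{8}{37} \cdot \frac{8}{10157} \cdot \frac{13949}{8} = 3386505 + \frac{3016}{10157} = \frac{34396734301}{10157}$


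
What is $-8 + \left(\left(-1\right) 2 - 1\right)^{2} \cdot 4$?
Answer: $28$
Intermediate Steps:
$-8 + \left(\left(-1\right) 2 - 1\right)^{2} \cdot 4 = -8 + \left(-2 - 1\right)^{2} \cdot 4 = -8 + \left(-3\right)^{2} \cdot 4 = -8 + 9 \cdot 4 = -8 + 36 = 28$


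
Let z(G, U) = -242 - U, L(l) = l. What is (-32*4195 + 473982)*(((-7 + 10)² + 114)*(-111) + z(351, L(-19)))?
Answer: -4714259992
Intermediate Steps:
(-32*4195 + 473982)*(((-7 + 10)² + 114)*(-111) + z(351, L(-19))) = (-32*4195 + 473982)*(((-7 + 10)² + 114)*(-111) + (-242 - 1*(-19))) = (-134240 + 473982)*((3² + 114)*(-111) + (-242 + 19)) = 339742*((9 + 114)*(-111) - 223) = 339742*(123*(-111) - 223) = 339742*(-13653 - 223) = 339742*(-13876) = -4714259992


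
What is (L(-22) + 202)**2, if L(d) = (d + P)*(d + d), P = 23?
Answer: 24964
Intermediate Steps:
L(d) = 2*d*(23 + d) (L(d) = (d + 23)*(d + d) = (23 + d)*(2*d) = 2*d*(23 + d))
(L(-22) + 202)**2 = (2*(-22)*(23 - 22) + 202)**2 = (2*(-22)*1 + 202)**2 = (-44 + 202)**2 = 158**2 = 24964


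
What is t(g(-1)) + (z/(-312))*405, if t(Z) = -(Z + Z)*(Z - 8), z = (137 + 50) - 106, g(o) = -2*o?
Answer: -8439/104 ≈ -81.144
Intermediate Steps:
z = 81 (z = 187 - 106 = 81)
t(Z) = -2*Z*(-8 + Z)
t(g(-1)) + (z/(-312))*405 = 2*(-2*(-1))*(8 - (-2)*(-1)) + (81/(-312))*405 = 2*2*(8 - 1*2) + (81*(-1/312))*405 = 2*2*(8 - 2) - 27/104*405 = 2*2*6 - 10935/104 = 24 - 10935/104 = -8439/104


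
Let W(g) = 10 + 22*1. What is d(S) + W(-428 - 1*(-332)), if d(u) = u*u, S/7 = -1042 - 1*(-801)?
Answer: 2846001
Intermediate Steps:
W(g) = 32 (W(g) = 10 + 22 = 32)
S = -1687 (S = 7*(-1042 - 1*(-801)) = 7*(-1042 + 801) = 7*(-241) = -1687)
d(u) = u**2
d(S) + W(-428 - 1*(-332)) = (-1687)**2 + 32 = 2845969 + 32 = 2846001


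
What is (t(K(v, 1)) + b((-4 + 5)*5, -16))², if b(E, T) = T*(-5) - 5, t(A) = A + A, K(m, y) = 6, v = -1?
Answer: 7569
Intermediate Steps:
t(A) = 2*A
b(E, T) = -5 - 5*T (b(E, T) = -5*T - 5 = -5 - 5*T)
(t(K(v, 1)) + b((-4 + 5)*5, -16))² = (2*6 + (-5 - 5*(-16)))² = (12 + (-5 + 80))² = (12 + 75)² = 87² = 7569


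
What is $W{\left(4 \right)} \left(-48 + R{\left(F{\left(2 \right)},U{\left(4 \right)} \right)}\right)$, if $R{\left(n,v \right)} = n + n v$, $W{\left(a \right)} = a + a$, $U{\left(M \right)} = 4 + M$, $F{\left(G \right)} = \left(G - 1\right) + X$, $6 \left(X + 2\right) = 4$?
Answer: $-408$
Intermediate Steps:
$X = - \frac{4}{3}$ ($X = -2 + \frac{1}{6} \cdot 4 = -2 + \frac{2}{3} = - \frac{4}{3} \approx -1.3333$)
$F{\left(G \right)} = - \frac{7}{3} + G$ ($F{\left(G \right)} = \left(G - 1\right) - \frac{4}{3} = \left(-1 + G\right) - \frac{4}{3} = - \frac{7}{3} + G$)
$W{\left(a \right)} = 2 a$
$W{\left(4 \right)} \left(-48 + R{\left(F{\left(2 \right)},U{\left(4 \right)} \right)}\right) = 2 \cdot 4 \left(-48 + \left(- \frac{7}{3} + 2\right) \left(1 + \left(4 + 4\right)\right)\right) = 8 \left(-48 - \frac{1 + 8}{3}\right) = 8 \left(-48 - 3\right) = 8 \left(-51\right) = -408$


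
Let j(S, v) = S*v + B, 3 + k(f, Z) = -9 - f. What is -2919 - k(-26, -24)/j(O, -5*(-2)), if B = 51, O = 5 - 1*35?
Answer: -726817/249 ≈ -2918.9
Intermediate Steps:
k(f, Z) = -12 - f (k(f, Z) = -3 + (-9 - f) = -12 - f)
O = -30 (O = 5 - 35 = -30)
j(S, v) = 51 + S*v (j(S, v) = S*v + 51 = 51 + S*v)
-2919 - k(-26, -24)/j(O, -5*(-2)) = -2919 - (-12 - 1*(-26))/(51 - (-150)*(-2)) = -2919 - (-12 + 26)/(51 - 30*10) = -2919 - 14/(51 - 300) = -2919 - 14/(-249) = -2919 - 14*(-1)/249 = -2919 - 1*(-14/249) = -2919 + 14/249 = -726817/249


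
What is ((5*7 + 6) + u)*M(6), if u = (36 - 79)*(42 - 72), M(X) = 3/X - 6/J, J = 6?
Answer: -1331/2 ≈ -665.50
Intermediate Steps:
M(X) = -1 + 3/X (M(X) = 3/X - 6/6 = 3/X - 6*⅙ = 3/X - 1 = -1 + 3/X)
u = 1290 (u = -43*(-30) = 1290)
((5*7 + 6) + u)*M(6) = ((5*7 + 6) + 1290)*((3 - 1*6)/6) = ((35 + 6) + 1290)*((3 - 6)/6) = (41 + 1290)*((⅙)*(-3)) = 1331*(-½) = -1331/2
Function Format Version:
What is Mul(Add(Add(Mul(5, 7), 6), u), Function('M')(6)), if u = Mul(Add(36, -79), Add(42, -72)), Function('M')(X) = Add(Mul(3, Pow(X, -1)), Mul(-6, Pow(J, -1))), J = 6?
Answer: Rational(-1331, 2) ≈ -665.50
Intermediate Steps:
Function('M')(X) = Add(-1, Mul(3, Pow(X, -1))) (Function('M')(X) = Add(Mul(3, Pow(X, -1)), Mul(-6, Pow(6, -1))) = Add(Mul(3, Pow(X, -1)), Mul(-6, Rational(1, 6))) = Add(Mul(3, Pow(X, -1)), -1) = Add(-1, Mul(3, Pow(X, -1))))
u = 1290 (u = Mul(-43, -30) = 1290)
Mul(Add(Add(Mul(5, 7), 6), u), Function('M')(6)) = Mul(Add(Add(Mul(5, 7), 6), 1290), Mul(Pow(6, -1), Add(3, Mul(-1, 6)))) = Mul(Add(Add(35, 6), 1290), Mul(Rational(1, 6), Add(3, -6))) = Mul(Add(41, 1290), Mul(Rational(1, 6), -3)) = Mul(1331, Rational(-1, 2)) = Rational(-1331, 2)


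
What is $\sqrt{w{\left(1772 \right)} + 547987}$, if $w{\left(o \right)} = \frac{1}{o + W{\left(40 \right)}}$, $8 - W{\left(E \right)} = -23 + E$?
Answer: $\frac{\sqrt{1703236207566}}{1763} \approx 740.26$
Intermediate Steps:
$W{\left(E \right)} = 31 - E$ ($W{\left(E \right)} = 8 - \left(-23 + E\right) = 31 - E$)
$w{\left(o \right)} = \frac{1}{-9 + o}$ ($w{\left(o \right)} = \frac{1}{o + \left(31 - 40\right)} = \frac{1}{o - 9} = \frac{1}{-9 + o}$)
$\sqrt{w{\left(1772 \right)} + 547987} = \sqrt{\frac{1}{-9 + 1772} + 547987} = \sqrt{\frac{1}{1763} + 547987} = \sqrt{\frac{966101082}{1763}} = \frac{\sqrt{1703236207566}}{1763}$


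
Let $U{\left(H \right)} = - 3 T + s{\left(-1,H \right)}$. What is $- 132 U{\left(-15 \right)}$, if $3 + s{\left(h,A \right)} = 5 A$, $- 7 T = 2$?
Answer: $\frac{71280}{7} \approx 10183.0$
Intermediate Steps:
$T = - \frac{2}{7}$ ($T = \left(- \frac{1}{7}\right) 2 = - \frac{2}{7} \approx -0.28571$)
$s{\left(h,A \right)} = -3 + 5 A$
$U{\left(H \right)} = - \frac{15}{7} + 5 H$ ($U{\left(H \right)} = \left(-3\right) \left(- \frac{2}{7}\right) + \left(-3 + 5 H\right) = \frac{6}{7} + \left(-3 + 5 H\right) = - \frac{15}{7} + 5 H$)
$- 132 U{\left(-15 \right)} = - 132 \left(- \frac{15}{7} + 5 \left(-15\right)\right) = - 132 \left(- \frac{15}{7} - 75\right) = \left(-132\right) \left(- \frac{540}{7}\right) = \frac{71280}{7}$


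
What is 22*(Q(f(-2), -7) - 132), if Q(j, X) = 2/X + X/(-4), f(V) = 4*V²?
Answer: -40205/14 ≈ -2871.8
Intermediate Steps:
Q(j, X) = 2/X - X/4 (Q(j, X) = 2/X + X*(-¼) = 2/X - X/4)
22*(Q(f(-2), -7) - 132) = 22*((2/(-7) - ¼*(-7)) - 132) = 22*((2*(-⅐) + 7/4) - 132) = 22*((-2/7 + 7/4) - 132) = 22*(41/28 - 132) = 22*(-3655/28) = -40205/14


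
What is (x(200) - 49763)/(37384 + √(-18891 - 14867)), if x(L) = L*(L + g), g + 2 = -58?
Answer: -406793996/698798607 + 21763*I*√33758/1397597214 ≈ -0.58213 + 0.002861*I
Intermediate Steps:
g = -60 (g = -2 - 58 = -60)
x(L) = L*(-60 + L) (x(L) = L*(L - 60) = L*(-60 + L))
(x(200) - 49763)/(37384 + √(-18891 - 14867)) = (200*(-60 + 200) - 49763)/(37384 + √(-18891 - 14867)) = (200*140 - 49763)/(37384 + √(-33758)) = (28000 - 49763)/(37384 + I*√33758) = -21763/(37384 + I*√33758)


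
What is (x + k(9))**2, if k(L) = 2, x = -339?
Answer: 113569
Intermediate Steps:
(x + k(9))**2 = (-339 + 2)**2 = (-337)**2 = 113569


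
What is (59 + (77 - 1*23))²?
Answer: 12769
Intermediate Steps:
(59 + (77 - 1*23))² = (59 + (77 - 23))² = (59 + 54)² = 113² = 12769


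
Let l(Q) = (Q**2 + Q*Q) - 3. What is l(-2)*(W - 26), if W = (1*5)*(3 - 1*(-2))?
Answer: -5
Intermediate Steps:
l(Q) = -3 + 2*Q**2 (l(Q) = (Q**2 + Q**2) - 3 = 2*Q**2 - 3 = -3 + 2*Q**2)
W = 25 (W = 5*(3 + 2) = 5*5 = 25)
l(-2)*(W - 26) = (-3 + 2*(-2)**2)*(25 - 26) = (-3 + 2*4)*(-1) = (-3 + 8)*(-1) = 5*(-1) = -5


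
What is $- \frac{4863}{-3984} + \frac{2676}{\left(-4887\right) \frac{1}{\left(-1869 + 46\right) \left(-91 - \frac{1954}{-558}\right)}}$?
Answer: $- \frac{52716539025865}{603564048} \approx -87342.0$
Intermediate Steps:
$- \frac{4863}{-3984} + \frac{2676}{\left(-4887\right) \frac{1}{\left(-1869 + 46\right) \left(-91 - \frac{1954}{-558}\right)}} = \left(-4863\right) \left(- \frac{1}{3984}\right) + \frac{2676}{\left(-4887\right) \frac{1}{\left(-1823\right) \left(-91 - - \frac{977}{279}\right)}} = \frac{1621}{1328} + \frac{2676}{\left(-4887\right) \frac{1}{\left(-1823\right) \left(-91 + \frac{977}{279}\right)}} = \frac{1621}{1328} + \frac{2676}{\left(-4887\right) \frac{1}{\left(-1823\right) \left(- \frac{24412}{279}\right)}} = \frac{1621}{1328} + \frac{2676}{\left(-4887\right) \frac{1}{\frac{44503076}{279}}} = \frac{1621}{1328} + \frac{2676}{\left(-4887\right) \frac{279}{44503076}} = \frac{1621}{1328} + \frac{2676}{- \frac{1363473}{44503076}} = \frac{1621}{1328} + 2676 \left(- \frac{44503076}{1363473}\right) = \frac{1621}{1328} - \frac{39696743792}{454491} = - \frac{52716539025865}{603564048}$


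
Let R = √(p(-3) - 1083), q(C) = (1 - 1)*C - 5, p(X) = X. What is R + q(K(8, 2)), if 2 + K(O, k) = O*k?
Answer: -5 + I*√1086 ≈ -5.0 + 32.955*I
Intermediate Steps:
K(O, k) = -2 + O*k
q(C) = -5 (q(C) = 0*C - 5 = 0 - 5 = -5)
R = I*√1086 (R = √(-3 - 1083) = √(-1086) = I*√1086 ≈ 32.955*I)
R + q(K(8, 2)) = I*√1086 - 5 = -5 + I*√1086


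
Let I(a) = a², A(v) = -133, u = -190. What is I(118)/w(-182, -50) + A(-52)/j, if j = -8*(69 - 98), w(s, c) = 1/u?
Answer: -613770053/232 ≈ -2.6456e+6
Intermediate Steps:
w(s, c) = -1/190 (w(s, c) = 1/(-190) = -1/190)
j = 232 (j = -8*(-29) = 232)
I(118)/w(-182, -50) + A(-52)/j = 118²/(-1/190) - 133/232 = 13924*(-190) - 133*1/232 = -2645560 - 133/232 = -613770053/232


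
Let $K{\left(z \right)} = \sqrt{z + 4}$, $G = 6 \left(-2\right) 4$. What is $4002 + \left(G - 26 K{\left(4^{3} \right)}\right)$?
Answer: $3954 - 52 \sqrt{17} \approx 3739.6$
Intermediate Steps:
$G = -48$ ($G = \left(-12\right) 4 = -48$)
$K{\left(z \right)} = \sqrt{4 + z}$
$4002 + \left(G - 26 K{\left(4^{3} \right)}\right) = 4002 - \left(48 + 26 \sqrt{4 + 4^{3}}\right) = 4002 - \left(48 + 26 \sqrt{4 + 64}\right) = 4002 - \left(48 + 26 \sqrt{68}\right) = 4002 - \left(48 + 26 \cdot 2 \sqrt{17}\right) = 4002 - \left(48 + 52 \sqrt{17}\right) = 3954 - 52 \sqrt{17}$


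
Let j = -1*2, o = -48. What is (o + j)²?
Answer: 2500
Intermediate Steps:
j = -2
(o + j)² = (-48 - 2)² = (-50)² = 2500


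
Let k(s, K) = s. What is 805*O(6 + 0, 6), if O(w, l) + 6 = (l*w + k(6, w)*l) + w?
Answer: 57960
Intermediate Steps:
O(w, l) = -6 + w + 6*l + l*w (O(w, l) = -6 + ((l*w + 6*l) + w) = -6 + ((6*l + l*w) + w) = -6 + (w + 6*l + l*w) = -6 + w + 6*l + l*w)
805*O(6 + 0, 6) = 805*(-6 + (6 + 0) + 6*6 + 6*(6 + 0)) = 805*(-6 + 6 + 36 + 6*6) = 805*(-6 + 6 + 36 + 36) = 805*72 = 57960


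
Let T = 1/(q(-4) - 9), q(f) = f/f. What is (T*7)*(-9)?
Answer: 63/8 ≈ 7.8750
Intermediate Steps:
q(f) = 1
T = -1/8 (T = 1/(1 - 9) = 1/(-8) = -1/8 ≈ -0.12500)
(T*7)*(-9) = -1/8*7*(-9) = -7/8*(-9) = 63/8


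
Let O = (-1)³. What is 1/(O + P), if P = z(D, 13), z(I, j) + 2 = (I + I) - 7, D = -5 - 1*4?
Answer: -1/28 ≈ -0.035714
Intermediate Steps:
D = -9 (D = -5 - 4 = -9)
z(I, j) = -9 + 2*I (z(I, j) = -2 + ((I + I) - 7) = -2 + (2*I - 7) = -2 + (-7 + 2*I) = -9 + 2*I)
P = -27 (P = -9 + 2*(-9) = -9 - 18 = -27)
O = -1
1/(O + P) = 1/(-1 - 27) = 1/(-28) = -1/28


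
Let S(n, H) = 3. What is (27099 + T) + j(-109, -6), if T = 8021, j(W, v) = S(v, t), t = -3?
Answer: 35123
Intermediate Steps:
j(W, v) = 3
(27099 + T) + j(-109, -6) = (27099 + 8021) + 3 = 35120 + 3 = 35123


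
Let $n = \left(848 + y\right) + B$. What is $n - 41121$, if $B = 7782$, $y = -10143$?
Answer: $-42634$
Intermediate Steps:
$n = -1513$ ($n = \left(848 - 10143\right) + 7782 = -9295 + 7782 = -1513$)
$n - 41121 = -1513 - 41121 = -42634$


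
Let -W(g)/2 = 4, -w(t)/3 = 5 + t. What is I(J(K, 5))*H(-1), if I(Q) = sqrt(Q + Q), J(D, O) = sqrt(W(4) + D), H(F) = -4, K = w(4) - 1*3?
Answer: -4*2**(3/4)*19**(1/4)*sqrt(I) ≈ -9.9313 - 9.9313*I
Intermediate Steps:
w(t) = -15 - 3*t (w(t) = -3*(5 + t) = -15 - 3*t)
W(g) = -8 (W(g) = -2*4 = -8)
K = -30 (K = (-15 - 3*4) - 1*3 = (-15 - 12) - 3 = -27 - 3 = -30)
J(D, O) = sqrt(-8 + D)
I(Q) = sqrt(2)*sqrt(Q) (I(Q) = sqrt(2*Q) = sqrt(2)*sqrt(Q))
I(J(K, 5))*H(-1) = (sqrt(2)*sqrt(sqrt(-8 - 30)))*(-4) = (sqrt(2)*sqrt(sqrt(-38)))*(-4) = (sqrt(2)*sqrt(I*sqrt(38)))*(-4) = (sqrt(2)*(38**(1/4)*sqrt(I)))*(-4) = (2**(3/4)*19**(1/4)*sqrt(I))*(-4) = -4*2**(3/4)*19**(1/4)*sqrt(I)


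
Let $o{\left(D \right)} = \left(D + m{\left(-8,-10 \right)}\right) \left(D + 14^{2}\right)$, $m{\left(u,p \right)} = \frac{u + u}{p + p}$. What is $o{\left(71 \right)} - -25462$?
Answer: $\frac{223163}{5} \approx 44633.0$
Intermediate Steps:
$m{\left(u,p \right)} = \frac{u}{p}$ ($m{\left(u,p \right)} = \frac{2 u}{2 p} = 2 u \frac{1}{2 p} = \frac{u}{p}$)
$o{\left(D \right)} = \left(196 + D\right) \left(\frac{4}{5} + D\right)$ ($o{\left(D \right)} = \left(D - \frac{8}{-10}\right) \left(D + 14^{2}\right) = \left(D - - \frac{4}{5}\right) \left(D + 196\right) = \left(D + \frac{4}{5}\right) \left(196 + D\right) = \left(\frac{4}{5} + D\right) \left(196 + D\right) = \left(196 + D\right) \left(\frac{4}{5} + D\right)$)
$o{\left(71 \right)} - -25462 = \left(\frac{784}{5} + 71^{2} + \frac{984}{5} \cdot 71\right) - -25462 = \left(\frac{784}{5} + 5041 + \frac{69864}{5}\right) + 25462 = \frac{95853}{5} + 25462 = \frac{223163}{5}$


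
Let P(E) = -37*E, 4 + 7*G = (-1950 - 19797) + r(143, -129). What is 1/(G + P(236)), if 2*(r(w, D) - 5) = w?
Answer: -14/165597 ≈ -8.4543e-5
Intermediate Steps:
r(w, D) = 5 + w/2
G = -43349/14 (G = -4/7 + ((-1950 - 19797) + (5 + (½)*143))/7 = -4/7 + (-21747 + (5 + 143/2))/7 = -4/7 + (-21747 + 153/2)/7 = -4/7 + (⅐)*(-43341/2) = -4/7 - 43341/14 = -43349/14 ≈ -3096.4)
1/(G + P(236)) = 1/(-43349/14 - 37*236) = 1/(-43349/14 - 8732) = 1/(-165597/14) = -14/165597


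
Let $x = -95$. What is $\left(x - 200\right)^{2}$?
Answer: $87025$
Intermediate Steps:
$\left(x - 200\right)^{2} = \left(-95 - 200\right)^{2} = \left(-295\right)^{2} = 87025$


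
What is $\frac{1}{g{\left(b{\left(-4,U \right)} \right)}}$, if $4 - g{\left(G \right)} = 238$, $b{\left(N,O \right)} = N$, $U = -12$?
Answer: $- \frac{1}{234} \approx -0.0042735$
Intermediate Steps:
$g{\left(G \right)} = -234$ ($g{\left(G \right)} = 4 - 238 = -234$)
$\frac{1}{g{\left(b{\left(-4,U \right)} \right)}} = \frac{1}{-234} = - \frac{1}{234}$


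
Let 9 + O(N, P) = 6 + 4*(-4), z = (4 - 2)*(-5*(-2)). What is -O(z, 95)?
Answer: 19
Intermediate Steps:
z = 20 (z = 2*10 = 20)
O(N, P) = -19 (O(N, P) = -9 + (6 + 4*(-4)) = -9 + (6 - 16) = -9 - 10 = -19)
-O(z, 95) = -1*(-19) = 19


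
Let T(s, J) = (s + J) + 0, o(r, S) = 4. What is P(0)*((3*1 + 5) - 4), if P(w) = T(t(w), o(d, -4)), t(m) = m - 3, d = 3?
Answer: 4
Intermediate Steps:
t(m) = -3 + m
T(s, J) = J + s (T(s, J) = (J + s) + 0 = J + s)
P(w) = 1 + w (P(w) = 4 + (-3 + w) = 1 + w)
P(0)*((3*1 + 5) - 4) = (1 + 0)*((3*1 + 5) - 4) = 1*((3 + 5) - 4) = 1*(8 - 4) = 1*4 = 4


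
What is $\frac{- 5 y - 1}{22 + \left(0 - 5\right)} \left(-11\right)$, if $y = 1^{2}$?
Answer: $\frac{66}{17} \approx 3.8824$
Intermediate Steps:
$y = 1$
$\frac{- 5 y - 1}{22 + \left(0 - 5\right)} \left(-11\right) = \frac{\left(-5\right) 1 - 1}{22 + \left(0 - 5\right)} \left(-11\right) = \frac{-5 - 1}{22 + \left(0 - 5\right)} \left(-11\right) = \frac{1}{22 - 5} \left(-6\right) \left(-11\right) = \frac{1}{17} \left(-6\right) \left(-11\right) = \left(- \frac{6}{17}\right) \left(-11\right) = \frac{66}{17}$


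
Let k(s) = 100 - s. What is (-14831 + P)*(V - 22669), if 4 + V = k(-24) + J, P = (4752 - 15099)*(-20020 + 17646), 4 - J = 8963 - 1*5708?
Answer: -633362832600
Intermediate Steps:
J = -3251 (J = 4 - (8963 - 1*5708) = 4 - (8963 - 5708) = 4 - 1*3255 = 4 - 3255 = -3251)
P = 24563778 (P = -10347*(-2374) = 24563778)
V = -3131 (V = -4 + ((100 - 1*(-24)) - 3251) = -4 + ((100 + 24) - 3251) = -4 + (124 - 3251) = -4 - 3127 = -3131)
(-14831 + P)*(V - 22669) = (-14831 + 24563778)*(-3131 - 22669) = 24548947*(-25800) = -633362832600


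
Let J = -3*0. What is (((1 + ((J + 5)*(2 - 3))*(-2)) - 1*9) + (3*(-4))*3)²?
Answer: 1156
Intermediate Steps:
J = 0
(((1 + ((J + 5)*(2 - 3))*(-2)) - 1*9) + (3*(-4))*3)² = (((1 + ((0 + 5)*(2 - 3))*(-2)) - 1*9) + (3*(-4))*3)² = (((1 + (5*(-1))*(-2)) - 9) - 12*3)² = (((1 - 5*(-2)) - 9) - 36)² = (((1 + 10) - 9) - 36)² = ((11 - 9) - 36)² = (2 - 36)² = (-34)² = 1156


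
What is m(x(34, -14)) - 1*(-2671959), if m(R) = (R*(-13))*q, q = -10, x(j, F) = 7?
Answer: 2672869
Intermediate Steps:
m(R) = 130*R (m(R) = (R*(-13))*(-10) = -13*R*(-10) = 130*R)
m(x(34, -14)) - 1*(-2671959) = 130*7 - 1*(-2671959) = 910 + 2671959 = 2672869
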